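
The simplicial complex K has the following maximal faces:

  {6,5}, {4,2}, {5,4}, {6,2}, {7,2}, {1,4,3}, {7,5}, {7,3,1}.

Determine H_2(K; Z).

Order the vertices as 1 < 2 < 3 < 4 < 5 < 6 < 7. Listing each simplex with vertices in this order, K has dimension 2 with simplices:

  0-simplices (7): [1], [2], [3], [4], [5], [6], [7]
  1-simplices (11): [1,3], [1,4], [1,7], [2,4], [2,6], [2,7], [3,4], [3,7], [4,5], [5,6], [5,7]
  2-simplices (2): [1,3,4], [1,3,7]

so the chain groups are C_0 ≅ Z^7, C_1 ≅ Z^11, C_2 ≅ Z^2.

Boundary ∂_1: C_1 → C_0 sends each edge [p,q] (with p < q) to q − p.
This gives a 7×11 integer matrix of rank 6; reducing to Smith normal form yields diagonal entries (1,1,1,1,1,1).

∂_2: C_2 → C_1 acts by ∂[p,q,r] = [q,r] − [p,r] + [p,q]. For instance
  ∂[1,3,4] = [3,4] − [1,4] + [1,3],
  ∂[1,3,7] = [3,7] − [1,7] + [1,3].
As a 11×2 matrix over Z this has rank 2, with invariant factors (1,1).

From H_k ≅ ker(∂_k) / im(∂_{k+1}) we obtain:

  H_2: rank ker ∂_2 − rank ∂_3 = (2 − 2) − 0 = 0, and there is no ∂_3, so H_2 ≅ 0.

H_2 = 0.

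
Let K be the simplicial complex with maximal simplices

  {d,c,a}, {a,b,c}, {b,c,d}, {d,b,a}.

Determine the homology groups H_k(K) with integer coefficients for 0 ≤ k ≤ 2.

K has 4 vertices, 6 edges, 4 triangles.
rank ∂_0 = 0, rank ∂_1 = 3 ⇒ b_0 = 4 − 0 − 3 = 1; all invariant factors of ∂_1 are 1 so no torsion. So H_0 ≅ Z.
rank ∂_1 = 3, rank ∂_2 = 3 ⇒ b_1 = 6 − 3 − 3 = 0; all invariant factors of ∂_2 are 1 so no torsion. So H_1 ≅ 0.
rank ∂_2 = 3, rank ∂_3 = 0 ⇒ b_2 = 4 − 3 − 0 = 1. So H_2 ≅ Z.

H_0 ≅ Z,  H_1 = 0,  H_2 ≅ Z.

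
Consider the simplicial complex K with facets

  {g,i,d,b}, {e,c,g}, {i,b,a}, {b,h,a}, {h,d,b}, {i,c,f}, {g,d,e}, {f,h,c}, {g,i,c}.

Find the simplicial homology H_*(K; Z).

Fix the vertex order a < b < c < d < e < f < g < h < i and write every simplex with vertices in increasing order. Then dim K = 3 and the simplices of K are:

  0-simplices (9): a, b, c, d, e, f, g, h, i
  1-simplices (20): ab, ah, ai, bd, bg, bh, bi, ce, cf, cg, ch, ci, de, dg, dh, di, eg, fh, fi, gi
  2-simplices (12): abh, abi, bdg, bdh, bdi, bgi, ceg, cfh, cfi, cgi, deg, dgi
  3-simplices (1): bdgi

Hence C_0 ≅ Z^9, C_1 ≅ Z^20, C_2 ≅ Z^12, C_3 ≅ Z^1.

The boundary map ∂_1: C_1 → C_0 sends each edge [p,q] (with p < q) to q − p. For instance
  ∂bg = g − b.
As a 9×20 matrix over Z this has rank 8, with invariant factors (1,1,1,1,1,1,1,1).

Boundary ∂_2: C_2 → C_1 sends each 2-simplex [p,q,r] to [q,r] − [p,r] + [p,q]. For instance
  ∂abh = bh − ah + ab,
  ∂abi = bi − ai + ab.
This gives a 20×12 integer matrix of rank 11; reducing to Smith normal form yields diagonal entries (1,1,1,1,1,1,1,1,1,1,1).

Boundary ∂_3: C_3 → C_2 sends each 3-simplex σ to the alternating sum Σ_i (−1)^i (σ with its i-th vertex removed). For instance
  ∂bdgi = dgi − bgi + bdi − bdg.
The 12×1 boundary matrix has rank 1 and Smith normal form diag(1).

Reading off H_k = ker ∂_k / im ∂_{k+1}:

  H_0: rank C_0 − rank ∂_1 = 9 − 8 = 1, and the invariant factors of ∂_1 are all 1, so H_0 ≅ Z.
  H_1: rank ker ∂_1 − rank ∂_2 = (20 − 8) − 11 = 1, and the invariant factors of ∂_2 are all 1, so H_1 ≅ Z.
  H_2: rank ker ∂_2 − rank ∂_3 = (12 − 11) − 1 = 0, and the invariant factors of ∂_3 are all 1, so H_2 ≅ 0.
  H_3: rank ker ∂_3 − rank ∂_4 = (1 − 1) − 0 = 0, and there is no ∂_4, so H_3 ≅ 0.

H_0 ≅ Z,  H_1 ≅ Z,  H_2 = 0,  H_3 = 0.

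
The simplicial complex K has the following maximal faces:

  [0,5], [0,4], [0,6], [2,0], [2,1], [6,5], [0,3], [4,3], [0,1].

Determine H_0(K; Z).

H_0 ≅ Z.

K has 7 vertices, 9 edges.
rank ∂_0 = 0, rank ∂_1 = 6 ⇒ b_0 = 7 − 0 − 6 = 1; all invariant factors of ∂_1 are 1 so no torsion. So H_0 ≅ Z.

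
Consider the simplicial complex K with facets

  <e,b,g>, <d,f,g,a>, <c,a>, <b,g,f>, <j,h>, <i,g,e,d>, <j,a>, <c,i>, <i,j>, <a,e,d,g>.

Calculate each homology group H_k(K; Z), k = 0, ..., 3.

H_0 = Z,  H_1 = Z^2,  H_2 = 0,  H_3 = 0.

Order the vertices as a < b < c < d < e < f < g < h < i < j. Listing each simplex with vertices in this order, K has dimension 3 with simplices:

  0-simplices (10): a, b, c, d, e, f, g, h, i, j
  1-simplices (20): ac, ad, ae, af, ag, aj, be, bf, bg, ci, de, df, dg, di, eg, ei, fg, gi, hj, ij
  2-simplices (12): ade, adf, adg, aeg, afg, beg, bfg, deg, dei, dfg, dgi, egi
  3-simplices (3): adeg, adfg, degi

Hence C_0 ≅ Z^10, C_1 ≅ Z^20, C_2 ≅ Z^12, C_3 ≅ Z^3.

∂_1: C_1 → C_0 is given by ∂[p,q] = [q] − [p]. For instance
  ∂ae = e − a.
As a 10×20 matrix over Z this has rank 9, with invariant factors (1,1,1,1,1,1,1,1,1).

Boundary ∂_2: C_2 → C_1 maps a triangle to the signed sum of its edges. For instance
  ∂beg = eg − bg + be,
  ∂deg = eg − dg + de.
As a 20×12 matrix over Z this has rank 9, with invariant factors (1,1,1,1,1,1,1,1,1).

The boundary map ∂_3: C_3 → C_2 sends each 3-simplex σ to the alternating sum Σ_i (−1)^i (σ with its i-th vertex removed). For instance
  ∂degi = egi − dgi + dei − deg,
  ∂adeg = deg − aeg + adg − ade.
This gives a 12×3 integer matrix of rank 3; reducing to Smith normal form yields diagonal entries (1,1,1).

Computing H_k = (kernel of ∂_k) / (image of ∂_{k+1}):

  H_0: rank C_0 − rank ∂_1 = 10 − 9 = 1, and the invariant factors of ∂_1 are all 1, so H_0 ≅ Z.
  H_1: rank ker ∂_1 − rank ∂_2 = (20 − 9) − 9 = 2, and the invariant factors of ∂_2 are all 1, so H_1 ≅ Z^2.
  H_2: rank ker ∂_2 − rank ∂_3 = (12 − 9) − 3 = 0, and the invariant factors of ∂_3 are all 1, so H_2 ≅ 0.
  H_3: rank ker ∂_3 − rank ∂_4 = (3 − 3) − 0 = 0, and there is no ∂_4, so H_3 ≅ 0.

As a check, the Euler characteristic is 10 − 20 + 12 − 3 = -1, which agrees with 1 − 2 + 0 − 0 = -1.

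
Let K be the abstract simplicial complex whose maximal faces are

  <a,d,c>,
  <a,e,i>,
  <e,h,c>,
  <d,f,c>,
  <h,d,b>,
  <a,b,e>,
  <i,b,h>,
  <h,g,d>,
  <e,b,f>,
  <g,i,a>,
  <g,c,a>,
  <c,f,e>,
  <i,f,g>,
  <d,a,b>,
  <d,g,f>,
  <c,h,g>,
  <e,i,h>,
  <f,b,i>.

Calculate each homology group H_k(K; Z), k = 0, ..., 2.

H_0 = Z,  H_1 = Z ⊕ Z/2Z,  H_2 = 0.

K has 9 vertices, 27 edges, 18 triangles.
rank ∂_0 = 0, rank ∂_1 = 8 ⇒ b_0 = 9 − 0 − 8 = 1; all invariant factors of ∂_1 are 1 so no torsion. So H_0 ≅ Z.
rank ∂_1 = 8, rank ∂_2 = 18 ⇒ b_1 = 27 − 8 − 18 = 1; ∂_2 has invariant factor(s) [2] giving torsion. So H_1 ≅ Z ⊕ Z/2Z.
rank ∂_2 = 18, rank ∂_3 = 0 ⇒ b_2 = 18 − 18 − 0 = 0. So H_2 ≅ 0.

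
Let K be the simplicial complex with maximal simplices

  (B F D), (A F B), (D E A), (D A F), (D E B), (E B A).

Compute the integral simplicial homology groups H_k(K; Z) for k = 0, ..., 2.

Fix the vertex order A < B < D < E < F and write every simplex with vertices in increasing order. Then dim K = 2 and the simplices of K are:

  0-simplices (5): A, B, D, E, F
  1-simplices (9): AB, AD, AE, AF, BD, BE, BF, DE, DF
  2-simplices (6): ABE, ABF, ADE, ADF, BDE, BDF

Hence C_0 ≅ Z^5, C_1 ≅ Z^9, C_2 ≅ Z^6.

Boundary ∂_1: C_1 → C_0 is given by ∂[p,q] = [q] − [p]. For instance
  ∂BF = F − B.
As a 5×9 matrix over Z this has rank 4, with invariant factors (1,1,1,1).

Boundary ∂_2: C_2 → C_1 maps a triangle to the signed sum of its edges. For instance
  ∂ABF = BF − AF + AB,
  ∂BDE = DE − BE + BD.
The resulting 9×6 matrix has rank 5, and its Smith normal form has invariant factors (1,1,1,1,1).

Now H_k = ker ∂_k / im ∂_{k+1}, so:

  H_0: rank C_0 − rank ∂_1 = 5 − 4 = 1, and the invariant factors of ∂_1 are all 1, so H_0 = Z.
  H_1: rank ker ∂_1 − rank ∂_2 = (9 − 4) − 5 = 0, and the invariant factors of ∂_2 are all 1, so H_1 = 0.
  H_2: rank ker ∂_2 − rank ∂_3 = (6 − 5) − 0 = 1, and there is no ∂_3, so H_2 = Z.

As a check, the Euler characteristic is 5 − 9 + 6 = 2, which agrees with 1 − 0 + 1 = 2.

H_0 = Z,  H_1 = 0,  H_2 = Z.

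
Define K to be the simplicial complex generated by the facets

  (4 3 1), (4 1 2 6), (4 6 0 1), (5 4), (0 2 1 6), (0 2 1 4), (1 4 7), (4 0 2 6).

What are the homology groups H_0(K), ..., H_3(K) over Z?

Take the total order 0 < 1 < 2 < 3 < 4 < 5 < 6 < 7 on the vertex set. Then K (dimension 3) consists of the simplices:

  0-simplices (8): [0], [1], [2], [3], [4], [5], [6], [7]
  1-simplices (15): [0,1], [0,2], [0,4], [0,6], [1,2], [1,3], [1,4], [1,6], [1,7], [2,4], [2,6], [3,4], [4,5], [4,6], [4,7]
  2-simplices (12): [0,1,2], [0,1,4], [0,1,6], [0,2,4], [0,2,6], [0,4,6], [1,2,4], [1,2,6], [1,3,4], [1,4,6], [1,4,7], [2,4,6]
  3-simplices (5): [0,1,2,4], [0,1,2,6], [0,1,4,6], [0,2,4,6], [1,2,4,6]

so the chain groups are C_0 ≅ Z^8, C_1 ≅ Z^15, C_2 ≅ Z^12, C_3 ≅ Z^5.

The boundary map ∂_1: C_1 → C_0 is given by ∂[p,q] = [q] − [p]. For instance
  ∂[1,4] = [4] − [1].
As a 8×15 matrix over Z this has rank 7, with invariant factors (1,1,1,1,1,1,1).

Boundary ∂_2: C_2 → C_1 sends each 2-simplex [p,q,r] to [q,r] − [p,r] + [p,q]. For instance
  ∂[1,3,4] = [3,4] − [1,4] + [1,3],
  ∂[2,4,6] = [4,6] − [2,6] + [2,4].
The resulting 15×12 matrix has rank 8, and its Smith normal form has invariant factors (1,1,1,1,1,1,1,1).

Boundary ∂_3: C_3 → C_2 sends each 3-simplex σ to the alternating sum Σ_i (−1)^i (σ with its i-th vertex removed). For instance
  ∂[1,2,4,6] = [2,4,6] − [1,4,6] + [1,2,6] − [1,2,4],
  ∂[0,2,4,6] = [2,4,6] − [0,4,6] + [0,2,6] − [0,2,4].
The 12×5 boundary matrix has rank 4 and Smith normal form diag(1,1,1,1).

Computing H_k = (kernel of ∂_k) / (image of ∂_{k+1}):

  H_0: rank C_0 − rank ∂_1 = 8 − 7 = 1, and the invariant factors of ∂_1 are all 1, so H_0 = Z.
  H_1: rank ker ∂_1 − rank ∂_2 = (15 − 7) − 8 = 0, and the invariant factors of ∂_2 are all 1, so H_1 = 0.
  H_2: rank ker ∂_2 − rank ∂_3 = (12 − 8) − 4 = 0, and the invariant factors of ∂_3 are all 1, so H_2 = 0.
  H_3: rank ker ∂_3 − rank ∂_4 = (5 − 4) − 0 = 1, and there is no ∂_4, so H_3 = Z.

As a check, the Euler characteristic is 8 − 15 + 12 − 5 = 0, which agrees with 1 − 0 + 0 − 1 = 0.

H_0 = Z,  H_1 = 0,  H_2 = 0,  H_3 = Z.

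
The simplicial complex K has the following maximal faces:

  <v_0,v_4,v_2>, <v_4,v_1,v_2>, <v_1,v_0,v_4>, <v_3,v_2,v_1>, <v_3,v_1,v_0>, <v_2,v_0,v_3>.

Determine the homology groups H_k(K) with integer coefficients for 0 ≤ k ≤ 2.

H_0 ≅ Z,  H_1 = 0,  H_2 ≅ Z.

Take the total order v_0 < v_1 < v_2 < v_3 < v_4 on the vertex set. Then K (dimension 2) consists of the simplices:

  0-simplices (5): [v_0], [v_1], [v_2], [v_3], [v_4]
  1-simplices (9): [v_0,v_1], [v_0,v_2], [v_0,v_3], [v_0,v_4], [v_1,v_2], [v_1,v_3], [v_1,v_4], [v_2,v_3], [v_2,v_4]
  2-simplices (6): [v_0,v_1,v_3], [v_0,v_1,v_4], [v_0,v_2,v_3], [v_0,v_2,v_4], [v_1,v_2,v_3], [v_1,v_2,v_4]

giving chain groups C_0 ≅ Z^5, C_1 ≅ Z^9, C_2 ≅ Z^6.

Boundary ∂_1: C_1 → C_0 sends each edge [p,q] (with p < q) to q − p. For instance
  ∂[v_1,v_2] = [v_2] − [v_1].
This gives a 5×9 integer matrix of rank 4; reducing to Smith normal form yields diagonal entries (1,1,1,1).

The boundary map ∂_2: C_2 → C_1 maps a triangle to the signed sum of its edges. For instance
  ∂[v_1,v_2,v_3] = [v_2,v_3] − [v_1,v_3] + [v_1,v_2],
  ∂[v_0,v_1,v_4] = [v_1,v_4] − [v_0,v_4] + [v_0,v_1].
As a 9×6 matrix over Z this has rank 5, with invariant factors (1,1,1,1,1).

Computing H_k = (kernel of ∂_k) / (image of ∂_{k+1}):

  H_0: rank C_0 − rank ∂_1 = 5 − 4 = 1, and the invariant factors of ∂_1 are all 1, so H_0 ≅ Z.
  H_1: rank ker ∂_1 − rank ∂_2 = (9 − 4) − 5 = 0, and the invariant factors of ∂_2 are all 1, so H_1 ≅ 0.
  H_2: rank ker ∂_2 − rank ∂_3 = (6 − 5) − 0 = 1, and there is no ∂_3, so H_2 ≅ Z.

As a check, the Euler characteristic is 5 − 9 + 6 = 2, which agrees with 1 − 0 + 1 = 2.
(K is a triangulation of the 2-sphere S^2.)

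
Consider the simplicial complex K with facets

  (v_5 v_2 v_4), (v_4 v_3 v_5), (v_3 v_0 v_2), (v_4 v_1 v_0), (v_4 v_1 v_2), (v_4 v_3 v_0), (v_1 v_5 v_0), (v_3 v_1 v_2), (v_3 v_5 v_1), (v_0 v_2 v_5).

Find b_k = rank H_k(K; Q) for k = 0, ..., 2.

b_0 = 1, b_1 = 0, b_2 = 0.

Fix the vertex order v_0 < v_1 < v_2 < v_3 < v_4 < v_5 and write every simplex with vertices in increasing order. Then dim K = 2 and the simplices of K are:

  0-simplices (6): [v_0], [v_1], [v_2], [v_3], [v_4], [v_5]
  1-simplices (15): (15 of them)
  2-simplices (10): [v_0,v_1,v_4], [v_0,v_1,v_5], [v_0,v_2,v_3], [v_0,v_2,v_5], [v_0,v_3,v_4], [v_1,v_2,v_3], [v_1,v_2,v_4], [v_1,v_3,v_5], [v_2,v_4,v_5], [v_3,v_4,v_5]

Hence C_0 ≅ Z^6, C_1 ≅ Z^15, C_2 ≅ Z^10.

∂_1: C_1 → C_0 is given by ∂[p,q] = [q] − [p]. For instance
  ∂[v_0,v_1] = [v_1] − [v_0].
The resulting 6×15 matrix has rank 5, and its Smith normal form has invariant factors (1,1,1,1,1).

∂_2: C_2 → C_1 maps a triangle to the signed sum of its edges. For instance
  ∂[v_0,v_2,v_5] = [v_2,v_5] − [v_0,v_5] + [v_0,v_2],
  ∂[v_0,v_1,v_4] = [v_1,v_4] − [v_0,v_4] + [v_0,v_1].
As a 15×10 matrix over Z this has rank 10, with invariant factors (1,1,1,1,1,1,1,1,1,2).

Reading off H_k = ker ∂_k / im ∂_{k+1}:

  H_0: rank C_0 − rank ∂_1 = 6 − 5 = 1, and the invariant factors of ∂_1 are all 1, so H_0 ≅ Z.
  H_1: rank ker ∂_1 − rank ∂_2 = (15 − 5) − 10 = 0, and ∂_2 has invariant factor 2 > 1, so H_1 ≅ Z/2.
  H_2: rank ker ∂_2 − rank ∂_3 = (10 − 10) − 0 = 0, and there is no ∂_3, so H_2 ≅ 0.

Hence the Betti numbers are b_0 = 1, b_1 = 0, b_2 = 0.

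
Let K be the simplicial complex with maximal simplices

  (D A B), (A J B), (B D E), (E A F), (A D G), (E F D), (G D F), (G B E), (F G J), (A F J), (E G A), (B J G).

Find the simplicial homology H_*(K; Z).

H_0 = Z,  H_1 = Z/2Z,  H_2 = 0.

Fix the vertex order A < B < D < E < F < G < J and write every simplex with vertices in increasing order. Then dim K = 2 and the simplices of K are:

  0-simplices (7): A, B, D, E, F, G, J
  1-simplices (18): AB, AD, AE, AF, AG, AJ, BD, BE, BG, BJ, DE, DF, DG, EF, EG, FG, FJ, GJ
  2-simplices (12): ABD, ABJ, ADG, AEF, AEG, AFJ, BDE, BEG, BGJ, DEF, DFG, FGJ

giving chain groups C_0 ≅ Z^7, C_1 ≅ Z^18, C_2 ≅ Z^12.

The boundary map ∂_1: C_1 → C_0 sends each edge [p,q] (with p < q) to q − p.
This gives a 7×18 integer matrix of rank 6; reducing to Smith normal form yields diagonal entries (1,1,1,1,1,1).

∂_2: C_2 → C_1 maps a triangle to the signed sum of its edges. For instance
  ∂ABD = BD − AD + AB,
  ∂AEG = EG − AG + AE.
The resulting 18×12 matrix has rank 12, and its Smith normal form has invariant factors (1,1,1,1,1,1,1,1,1,1,1,2).

Now H_k = ker ∂_k / im ∂_{k+1}, so:

  H_0: rank C_0 − rank ∂_1 = 7 − 6 = 1, and the invariant factors of ∂_1 are all 1, so H_0 ≅ Z.
  H_1: rank ker ∂_1 − rank ∂_2 = (18 − 6) − 12 = 0, and ∂_2 has invariant factor 2 > 1, so H_1 ≅ Z/2Z.
  H_2: rank ker ∂_2 − rank ∂_3 = (12 − 12) − 0 = 0, and there is no ∂_3, so H_2 ≅ 0.

As a check, the Euler characteristic is 7 − 18 + 12 = 1, which agrees with 1 − 0 + 0 = 1.
(K is a triangulation of the real projective plane RP^2.)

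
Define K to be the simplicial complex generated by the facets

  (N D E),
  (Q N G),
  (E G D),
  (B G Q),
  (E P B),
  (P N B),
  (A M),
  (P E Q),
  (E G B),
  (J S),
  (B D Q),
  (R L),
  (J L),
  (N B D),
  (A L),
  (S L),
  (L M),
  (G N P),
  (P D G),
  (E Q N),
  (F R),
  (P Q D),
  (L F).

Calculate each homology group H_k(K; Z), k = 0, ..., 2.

H_0 ≅ Z^2,  H_1 ≅ Z^5,  H_2 ≅ Z.

K has 14 vertices, 30 edges, 14 triangles.
rank ∂_0 = 0, rank ∂_1 = 12 ⇒ b_0 = 14 − 0 − 12 = 2; all invariant factors of ∂_1 are 1 so no torsion. So H_0 = Z^2.
rank ∂_1 = 12, rank ∂_2 = 13 ⇒ b_1 = 30 − 12 − 13 = 5; all invariant factors of ∂_2 are 1 so no torsion. So H_1 = Z^5.
rank ∂_2 = 13, rank ∂_3 = 0 ⇒ b_2 = 14 − 13 − 0 = 1. So H_2 = Z.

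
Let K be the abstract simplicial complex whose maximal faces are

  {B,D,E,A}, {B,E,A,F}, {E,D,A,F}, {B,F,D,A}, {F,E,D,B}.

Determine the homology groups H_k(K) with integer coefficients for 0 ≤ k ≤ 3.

H_0 ≅ Z,  H_1 = 0,  H_2 = 0,  H_3 ≅ Z.

We work with the vertex ordering A < B < D < E < F. The simplices of K, each written with vertices in increasing order, are:

  0-simplices (5): A, B, D, E, F
  1-simplices (10): AB, AD, AE, AF, BD, BE, BF, DE, DF, EF
  2-simplices (10): ABD, ABE, ABF, ADE, ADF, AEF, BDE, BDF, BEF, DEF
  3-simplices (5): ABDE, ABDF, ABEF, ADEF, BDEF

Hence C_0 ≅ Z^5, C_1 ≅ Z^10, C_2 ≅ Z^10, C_3 ≅ Z^5.

∂_1: C_1 → C_0 sends each edge [p,q] (with p < q) to q − p.
As a 5×10 matrix over Z this has rank 4, with invariant factors (1,1,1,1).

∂_2: C_2 → C_1 maps a triangle to the signed sum of its edges. For instance
  ∂ADE = DE − AE + AD,
  ∂DEF = EF − DF + DE.
The 10×10 boundary matrix has rank 6 and Smith normal form diag(1,1,1,1,1,1).

Boundary ∂_3: C_3 → C_2 sends each 3-simplex σ to the alternating sum Σ_i (−1)^i (σ with its i-th vertex removed). For instance
  ∂ABDF = BDF − ADF + ABF − ABD,
  ∂ADEF = DEF − AEF + ADF − ADE.
The 10×5 boundary matrix has rank 4 and Smith normal form diag(1,1,1,1).

Now H_k = ker ∂_k / im ∂_{k+1}, so:

  H_0: rank C_0 − rank ∂_1 = 5 − 4 = 1, and the invariant factors of ∂_1 are all 1, so H_0 = Z.
  H_1: rank ker ∂_1 − rank ∂_2 = (10 − 4) − 6 = 0, and the invariant factors of ∂_2 are all 1, so H_1 = 0.
  H_2: rank ker ∂_2 − rank ∂_3 = (10 − 6) − 4 = 0, and the invariant factors of ∂_3 are all 1, so H_2 = 0.
  H_3: rank ker ∂_3 − rank ∂_4 = (5 − 4) − 0 = 1, and there is no ∂_4, so H_3 = Z.

(K is a triangulation of the 3-sphere S^3.)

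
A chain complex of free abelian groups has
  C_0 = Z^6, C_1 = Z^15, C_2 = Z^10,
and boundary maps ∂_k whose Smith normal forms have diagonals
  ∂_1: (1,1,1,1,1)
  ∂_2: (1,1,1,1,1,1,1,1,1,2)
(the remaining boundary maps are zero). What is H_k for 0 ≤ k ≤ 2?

H_0 ≅ Z,  H_1 ≅ Z/2Z,  H_2 = 0.

H_0: b_0 = 6 − 0 − 5 = 1; torsion from ∂_1 factors > 1: none. So H_0 ≅ Z.
H_1: b_1 = 15 − 5 − 10 = 0; torsion from ∂_2 factors > 1: [2]. So H_1 ≅ Z/2Z.
H_2: b_2 = 10 − 10 − 0 = 0; torsion from ∂_3 factors > 1: none. So H_2 ≅ 0.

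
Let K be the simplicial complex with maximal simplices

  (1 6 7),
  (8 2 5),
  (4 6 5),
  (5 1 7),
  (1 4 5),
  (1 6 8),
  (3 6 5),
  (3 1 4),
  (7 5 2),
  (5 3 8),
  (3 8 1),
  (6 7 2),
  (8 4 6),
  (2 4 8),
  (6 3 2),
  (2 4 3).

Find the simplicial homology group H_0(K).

H_0 = Z.

K has 8 vertices, 24 edges, 16 triangles.
rank ∂_0 = 0, rank ∂_1 = 7 ⇒ b_0 = 8 − 0 − 7 = 1; all invariant factors of ∂_1 are 1 so no torsion. So H_0 ≅ Z.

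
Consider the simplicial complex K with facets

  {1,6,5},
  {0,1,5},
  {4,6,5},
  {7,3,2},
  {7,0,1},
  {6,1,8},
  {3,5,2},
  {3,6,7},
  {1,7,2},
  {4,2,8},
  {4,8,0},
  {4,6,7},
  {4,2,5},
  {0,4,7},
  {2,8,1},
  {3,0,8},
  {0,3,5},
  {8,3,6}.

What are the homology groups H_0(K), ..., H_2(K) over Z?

We work with the vertex ordering 0 < 1 < 2 < 3 < 4 < 5 < 6 < 7 < 8. The simplices of K, each written with vertices in increasing order, are:

  0-simplices (9): [0], [1], [2], [3], [4], [5], [6], [7], [8]
  1-simplices (27): (27 of them)
  2-simplices (18): [0,1,5], [0,1,7], [0,3,5], [0,3,8], [0,4,7], [0,4,8], [1,2,7], [1,2,8], [1,5,6], [1,6,8], [2,3,5], [2,3,7], [2,4,5], [2,4,8], [3,6,7], [3,6,8], [4,5,6], [4,6,7]

giving chain groups C_0 ≅ Z^9, C_1 ≅ Z^27, C_2 ≅ Z^18.

The boundary map ∂_1: C_1 → C_0 is given by ∂[p,q] = [q] − [p]. For instance
  ∂[0,3] = [3] − [0].
As a 9×27 matrix over Z this has rank 8, with invariant factors (1,1,1,1,1,1,1,1).

Boundary ∂_2: C_2 → C_1 sends each 2-simplex [p,q,r] to [q,r] − [p,r] + [p,q]. For instance
  ∂[2,4,8] = [4,8] − [2,8] + [2,4],
  ∂[1,6,8] = [6,8] − [1,8] + [1,6].
As a 27×18 matrix over Z this has rank 17, with invariant factors (1,1,1,1,1,1,1,1,1,1,1,1,1,1,1,1,1).

Reading off H_k = ker ∂_k / im ∂_{k+1}:

  H_0: rank C_0 − rank ∂_1 = 9 − 8 = 1, and the invariant factors of ∂_1 are all 1, so H_0 ≅ Z.
  H_1: rank ker ∂_1 − rank ∂_2 = (27 − 8) − 17 = 2, and the invariant factors of ∂_2 are all 1, so H_1 ≅ Z^2.
  H_2: rank ker ∂_2 − rank ∂_3 = (18 − 17) − 0 = 1, and there is no ∂_3, so H_2 ≅ Z.

As a check, the Euler characteristic is 9 − 27 + 18 = 0, which agrees with 1 − 2 + 1 = 0.
(K is a triangulation of the torus T^2.)

H_0 = Z,  H_1 = Z^2,  H_2 = Z.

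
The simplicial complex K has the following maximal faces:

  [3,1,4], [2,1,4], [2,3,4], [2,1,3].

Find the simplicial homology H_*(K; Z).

H_0 = Z,  H_1 = 0,  H_2 = Z.

Order the vertices as 1 < 2 < 3 < 4. Listing each simplex with vertices in this order, K has dimension 2 with simplices:

  0-simplices (4): [1], [2], [3], [4]
  1-simplices (6): [1,2], [1,3], [1,4], [2,3], [2,4], [3,4]
  2-simplices (4): [1,2,3], [1,2,4], [1,3,4], [2,3,4]

Hence C_0 ≅ Z^4, C_1 ≅ Z^6, C_2 ≅ Z^4.

The boundary map ∂_1: C_1 → C_0 maps an edge to its endpoints' difference, ∂[p,q] = q − p. For instance
  ∂[1,3] = [3] − [1].
The resulting 4×6 matrix has rank 3, and its Smith normal form has invariant factors (1,1,1).

The boundary map ∂_2: C_2 → C_1 sends each 2-simplex [p,q,r] to [q,r] − [p,r] + [p,q]. For instance
  ∂[1,2,3] = [2,3] − [1,3] + [1,2],
  ∂[1,2,4] = [2,4] − [1,4] + [1,2].
As a 6×4 matrix over Z this has rank 3, with invariant factors (1,1,1).

From H_k ≅ ker(∂_k) / im(∂_{k+1}) we obtain:

  H_0: rank C_0 − rank ∂_1 = 4 − 3 = 1, and the invariant factors of ∂_1 are all 1, so H_0 = Z.
  H_1: rank ker ∂_1 − rank ∂_2 = (6 − 3) − 3 = 0, and the invariant factors of ∂_2 are all 1, so H_1 = 0.
  H_2: rank ker ∂_2 − rank ∂_3 = (4 − 3) − 0 = 1, and there is no ∂_3, so H_2 = Z.

(K is a triangulation of the 2-sphere S^2.)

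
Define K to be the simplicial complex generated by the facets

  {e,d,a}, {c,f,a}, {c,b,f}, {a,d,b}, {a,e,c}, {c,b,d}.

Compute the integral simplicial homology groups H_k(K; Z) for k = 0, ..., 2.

K has 6 vertices, 12 edges, 6 triangles.
rank ∂_0 = 0, rank ∂_1 = 5 ⇒ b_0 = 6 − 0 − 5 = 1; all invariant factors of ∂_1 are 1 so no torsion. So H_0 = Z.
rank ∂_1 = 5, rank ∂_2 = 6 ⇒ b_1 = 12 − 5 − 6 = 1; all invariant factors of ∂_2 are 1 so no torsion. So H_1 = Z.
rank ∂_2 = 6, rank ∂_3 = 0 ⇒ b_2 = 6 − 6 − 0 = 0. So H_2 = 0.

H_0 ≅ Z,  H_1 ≅ Z,  H_2 = 0.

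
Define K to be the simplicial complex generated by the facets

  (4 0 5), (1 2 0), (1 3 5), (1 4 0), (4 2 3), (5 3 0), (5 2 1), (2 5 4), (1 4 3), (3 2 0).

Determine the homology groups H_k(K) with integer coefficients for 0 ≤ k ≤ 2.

H_0 ≅ Z,  H_1 ≅ Z/2Z,  H_2 = 0.

Order the vertices as 0 < 1 < 2 < 3 < 4 < 5. Listing each simplex with vertices in this order, K has dimension 2 with simplices:

  0-simplices (6): [0], [1], [2], [3], [4], [5]
  1-simplices (15): [0,1], [0,2], [0,3], [0,4], [0,5], [1,2], [1,3], [1,4], [1,5], [2,3], [2,4], [2,5], [3,4], [3,5], [4,5]
  2-simplices (10): [0,1,2], [0,1,4], [0,2,3], [0,3,5], [0,4,5], [1,2,5], [1,3,4], [1,3,5], [2,3,4], [2,4,5]

Hence C_0 ≅ Z^6, C_1 ≅ Z^15, C_2 ≅ Z^10.

Boundary ∂_1: C_1 → C_0 is given by ∂[p,q] = [q] − [p].
This gives a 6×15 integer matrix of rank 5; reducing to Smith normal form yields diagonal entries (1,1,1,1,1).

Boundary ∂_2: C_2 → C_1 maps a triangle to the signed sum of its edges. For instance
  ∂[1,3,5] = [3,5] − [1,5] + [1,3],
  ∂[0,1,4] = [1,4] − [0,4] + [0,1].
The 15×10 boundary matrix has rank 10 and Smith normal form diag(1,1,1,1,1,1,1,1,1,2).

Now H_k = ker ∂_k / im ∂_{k+1}, so:

  H_0: rank C_0 − rank ∂_1 = 6 − 5 = 1, and the invariant factors of ∂_1 are all 1, so H_0 ≅ Z.
  H_1: rank ker ∂_1 − rank ∂_2 = (15 − 5) − 10 = 0, and ∂_2 has invariant factor 2 > 1, so H_1 ≅ Z/2Z.
  H_2: rank ker ∂_2 − rank ∂_3 = (10 − 10) − 0 = 0, and there is no ∂_3, so H_2 ≅ 0.

As a check, the Euler characteristic is 6 − 15 + 10 = 1, which agrees with 1 − 0 + 0 = 1.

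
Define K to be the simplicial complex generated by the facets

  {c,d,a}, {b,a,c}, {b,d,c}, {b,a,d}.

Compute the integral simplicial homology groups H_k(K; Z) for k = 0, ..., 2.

H_0 = Z,  H_1 = 0,  H_2 = Z.

Fix the vertex order a < b < c < d and write every simplex with vertices in increasing order. Then dim K = 2 and the simplices of K are:

  0-simplices (4): a, b, c, d
  1-simplices (6): ab, ac, ad, bc, bd, cd
  2-simplices (4): abc, abd, acd, bcd

so the chain groups are C_0 ≅ Z^4, C_1 ≅ Z^6, C_2 ≅ Z^4.

The boundary map ∂_1: C_1 → C_0 maps an edge to its endpoints' difference, ∂[p,q] = q − p. For instance
  ∂bd = d − b.
This gives a 4×6 integer matrix of rank 3; reducing to Smith normal form yields diagonal entries (1,1,1).

∂_2: C_2 → C_1 maps a triangle to the signed sum of its edges. For instance
  ∂acd = cd − ad + ac,
  ∂abd = bd − ad + ab.
This gives a 6×4 integer matrix of rank 3; reducing to Smith normal form yields diagonal entries (1,1,1).

Computing H_k = (kernel of ∂_k) / (image of ∂_{k+1}):

  H_0: rank C_0 − rank ∂_1 = 4 − 3 = 1, and the invariant factors of ∂_1 are all 1, so H_0 ≅ Z.
  H_1: rank ker ∂_1 − rank ∂_2 = (6 − 3) − 3 = 0, and the invariant factors of ∂_2 are all 1, so H_1 ≅ 0.
  H_2: rank ker ∂_2 − rank ∂_3 = (4 − 3) − 0 = 1, and there is no ∂_3, so H_2 ≅ Z.

(K is a triangulation of the 2-sphere S^2.)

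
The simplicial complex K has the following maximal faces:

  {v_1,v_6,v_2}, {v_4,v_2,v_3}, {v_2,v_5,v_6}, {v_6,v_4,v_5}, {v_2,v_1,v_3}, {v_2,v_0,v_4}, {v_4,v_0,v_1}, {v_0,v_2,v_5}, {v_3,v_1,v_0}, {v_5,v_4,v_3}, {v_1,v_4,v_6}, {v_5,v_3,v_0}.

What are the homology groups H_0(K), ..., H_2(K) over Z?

Take the total order v_0 < v_1 < v_2 < v_3 < v_4 < v_5 < v_6 on the vertex set. Then K (dimension 2) consists of the simplices:

  0-simplices (7): [v_0], [v_1], [v_2], [v_3], [v_4], [v_5], [v_6]
  1-simplices (18): (18 of them)
  2-simplices (12): (12 of them)

Hence C_0 ≅ Z^7, C_1 ≅ Z^18, C_2 ≅ Z^12.

Boundary ∂_1: C_1 → C_0 sends each edge [p,q] (with p < q) to q − p.
The resulting 7×18 matrix has rank 6, and its Smith normal form has invariant factors (1,1,1,1,1,1).

∂_2: C_2 → C_1 sends each 2-simplex [p,q,r] to [q,r] − [p,r] + [p,q]. For instance
  ∂[v_1,v_2,v_3] = [v_2,v_3] − [v_1,v_3] + [v_1,v_2],
  ∂[v_2,v_3,v_4] = [v_3,v_4] − [v_2,v_4] + [v_2,v_3].
This gives a 18×12 integer matrix of rank 12; reducing to Smith normal form yields diagonal entries (1,1,1,1,1,1,1,1,1,1,1,2).

Now H_k = ker ∂_k / im ∂_{k+1}, so:

  H_0: rank C_0 − rank ∂_1 = 7 − 6 = 1, and the invariant factors of ∂_1 are all 1, so H_0 ≅ Z.
  H_1: rank ker ∂_1 − rank ∂_2 = (18 − 6) − 12 = 0, and ∂_2 has invariant factor 2 > 1, so H_1 ≅ Z_2.
  H_2: rank ker ∂_2 − rank ∂_3 = (12 − 12) − 0 = 0, and there is no ∂_3, so H_2 ≅ 0.

As a check, the Euler characteristic is 7 − 18 + 12 = 1, which agrees with 1 − 0 + 0 = 1.
(K is a triangulation of the real projective plane RP^2.)

H_0 = Z,  H_1 = Z_2,  H_2 = 0.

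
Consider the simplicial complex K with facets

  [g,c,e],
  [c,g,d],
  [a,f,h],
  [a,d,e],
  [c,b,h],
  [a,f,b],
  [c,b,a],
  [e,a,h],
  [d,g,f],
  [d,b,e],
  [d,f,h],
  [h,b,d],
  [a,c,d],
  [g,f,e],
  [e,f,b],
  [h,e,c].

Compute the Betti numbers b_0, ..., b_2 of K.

Fix the vertex order a < b < c < d < e < f < g < h and write every simplex with vertices in increasing order. Then dim K = 2 and the simplices of K are:

  0-simplices (8): a, b, c, d, e, f, g, h
  1-simplices (24): ab, ac, ad, ae, af, ah, bc, bd, be, bf, bh, cd, ce, cg, ch, de, df, dg, dh, ef, eg, eh, fg, fh
  2-simplices (16): abc, abf, acd, ade, aeh, afh, bch, bde, bdh, bef, cdg, ceg, ceh, dfg, dfh, efg

Hence C_0 ≅ Z^8, C_1 ≅ Z^24, C_2 ≅ Z^16.

∂_1: C_1 → C_0 sends each edge [p,q] (with p < q) to q − p. For instance
  ∂bd = d − b.
The resulting 8×24 matrix has rank 7, and its Smith normal form has invariant factors (1,1,1,1,1,1,1).

Boundary ∂_2: C_2 → C_1 sends each 2-simplex [p,q,r] to [q,r] − [p,r] + [p,q]. For instance
  ∂acd = cd − ad + ac,
  ∂dfh = fh − dh + df.
The 24×16 boundary matrix has rank 15 and Smith normal form diag(1,1,1,1,1,1,1,1,1,1,1,1,1,1,1).

Now H_k = ker ∂_k / im ∂_{k+1}, so:

  H_0: rank C_0 − rank ∂_1 = 8 − 7 = 1, and the invariant factors of ∂_1 are all 1, so H_0 ≅ Z.
  H_1: rank ker ∂_1 − rank ∂_2 = (24 − 7) − 15 = 2, and the invariant factors of ∂_2 are all 1, so H_1 ≅ Z^2.
  H_2: rank ker ∂_2 − rank ∂_3 = (16 − 15) − 0 = 1, and there is no ∂_3, so H_2 ≅ Z.

As a check, the Euler characteristic is 8 − 24 + 16 = 0, which agrees with 1 − 2 + 1 = 0.

Hence the Betti numbers are b_0 = 1, b_1 = 2, b_2 = 1.

b_0 = 1, b_1 = 2, b_2 = 1.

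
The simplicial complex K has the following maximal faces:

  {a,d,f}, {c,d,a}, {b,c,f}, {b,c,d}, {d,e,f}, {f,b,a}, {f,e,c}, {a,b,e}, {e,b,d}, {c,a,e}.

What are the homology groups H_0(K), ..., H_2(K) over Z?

H_0 ≅ Z,  H_1 ≅ Z_2,  H_2 = 0.

Order the vertices as a < b < c < d < e < f. Listing each simplex with vertices in this order, K has dimension 2 with simplices:

  0-simplices (6): a, b, c, d, e, f
  1-simplices (15): ab, ac, ad, ae, af, bc, bd, be, bf, cd, ce, cf, de, df, ef
  2-simplices (10): abe, abf, acd, ace, adf, bcd, bcf, bde, cef, def

Hence C_0 ≅ Z^6, C_1 ≅ Z^15, C_2 ≅ Z^10.

∂_1: C_1 → C_0 maps an edge to its endpoints' difference, ∂[p,q] = q − p. For instance
  ∂ad = d − a.
The 6×15 boundary matrix has rank 5 and Smith normal form diag(1,1,1,1,1).

Boundary ∂_2: C_2 → C_1 maps a triangle to the signed sum of its edges. For instance
  ∂bcf = cf − bf + bc,
  ∂cef = ef − cf + ce.
The resulting 15×10 matrix has rank 10, and its Smith normal form has invariant factors (1,1,1,1,1,1,1,1,1,2).

Computing H_k = (kernel of ∂_k) / (image of ∂_{k+1}):

  H_0: rank C_0 − rank ∂_1 = 6 − 5 = 1, and the invariant factors of ∂_1 are all 1, so H_0 ≅ Z.
  H_1: rank ker ∂_1 − rank ∂_2 = (15 − 5) − 10 = 0, and ∂_2 has invariant factor 2 > 1, so H_1 ≅ Z_2.
  H_2: rank ker ∂_2 − rank ∂_3 = (10 − 10) − 0 = 0, and there is no ∂_3, so H_2 ≅ 0.

As a check, the Euler characteristic is 6 − 15 + 10 = 1, which agrees with 1 − 0 + 0 = 1.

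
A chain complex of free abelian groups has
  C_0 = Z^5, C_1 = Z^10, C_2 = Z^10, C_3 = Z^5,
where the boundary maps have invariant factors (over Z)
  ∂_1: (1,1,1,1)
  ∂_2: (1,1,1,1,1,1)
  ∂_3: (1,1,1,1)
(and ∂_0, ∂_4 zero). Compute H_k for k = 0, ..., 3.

H_0: b_0 = 5 − 0 − 4 = 1; torsion from ∂_1 factors > 1: none. So H_0 ≅ Z.
H_1: b_1 = 10 − 4 − 6 = 0; torsion from ∂_2 factors > 1: none. So H_1 ≅ 0.
H_2: b_2 = 10 − 6 − 4 = 0; torsion from ∂_3 factors > 1: none. So H_2 ≅ 0.
H_3: b_3 = 5 − 4 − 0 = 1; torsion from ∂_4 factors > 1: none. So H_3 ≅ Z.

H_0 ≅ Z,  H_1 = 0,  H_2 = 0,  H_3 ≅ Z.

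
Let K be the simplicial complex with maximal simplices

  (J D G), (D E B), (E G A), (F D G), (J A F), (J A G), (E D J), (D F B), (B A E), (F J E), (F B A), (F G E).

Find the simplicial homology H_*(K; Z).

H_0 = Z,  H_1 = Z/2,  H_2 = 0.

Take the total order A < B < D < E < F < G < J on the vertex set. Then K (dimension 2) consists of the simplices:

  0-simplices (7): A, B, D, E, F, G, J
  1-simplices (18): AB, AE, AF, AG, AJ, BD, BE, BF, DE, DF, DG, DJ, EF, EG, EJ, FG, FJ, GJ
  2-simplices (12): ABE, ABF, AEG, AFJ, AGJ, BDE, BDF, DEJ, DFG, DGJ, EFG, EFJ

giving chain groups C_0 ≅ Z^7, C_1 ≅ Z^18, C_2 ≅ Z^12.

The boundary map ∂_1: C_1 → C_0 sends each edge [p,q] (with p < q) to q − p. For instance
  ∂GJ = J − G.
The resulting 7×18 matrix has rank 6, and its Smith normal form has invariant factors (1,1,1,1,1,1).

Boundary ∂_2: C_2 → C_1 maps a triangle to the signed sum of its edges. For instance
  ∂AEG = EG − AG + AE,
  ∂BDF = DF − BF + BD.
The 18×12 boundary matrix has rank 12 and Smith normal form diag(1,1,1,1,1,1,1,1,1,1,1,2).

From H_k ≅ ker(∂_k) / im(∂_{k+1}) we obtain:

  H_0: rank C_0 − rank ∂_1 = 7 − 6 = 1, and the invariant factors of ∂_1 are all 1, so H_0 ≅ Z.
  H_1: rank ker ∂_1 − rank ∂_2 = (18 − 6) − 12 = 0, and ∂_2 has invariant factor 2 > 1, so H_1 ≅ Z/2.
  H_2: rank ker ∂_2 − rank ∂_3 = (12 − 12) − 0 = 0, and there is no ∂_3, so H_2 ≅ 0.

As a check, the Euler characteristic is 7 − 18 + 12 = 1, which agrees with 1 − 0 + 0 = 1.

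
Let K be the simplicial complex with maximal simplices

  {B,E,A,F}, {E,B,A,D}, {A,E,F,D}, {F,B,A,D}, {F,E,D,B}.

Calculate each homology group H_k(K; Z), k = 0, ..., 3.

Take the total order A < B < D < E < F on the vertex set. Then K (dimension 3) consists of the simplices:

  0-simplices (5): A, B, D, E, F
  1-simplices (10): AB, AD, AE, AF, BD, BE, BF, DE, DF, EF
  2-simplices (10): ABD, ABE, ABF, ADE, ADF, AEF, BDE, BDF, BEF, DEF
  3-simplices (5): ABDE, ABDF, ABEF, ADEF, BDEF

giving chain groups C_0 ≅ Z^5, C_1 ≅ Z^10, C_2 ≅ Z^10, C_3 ≅ Z^5.

∂_1: C_1 → C_0 maps an edge to its endpoints' difference, ∂[p,q] = q − p. For instance
  ∂DE = E − D.
This gives a 5×10 integer matrix of rank 4; reducing to Smith normal form yields diagonal entries (1,1,1,1).

∂_2: C_2 → C_1 acts by ∂[p,q,r] = [q,r] − [p,r] + [p,q]. For instance
  ∂BDE = DE − BE + BD,
  ∂ABF = BF − AF + AB.
As a 10×10 matrix over Z this has rank 6, with invariant factors (1,1,1,1,1,1).

The boundary map ∂_3: C_3 → C_2 sends each 3-simplex σ to the alternating sum Σ_i (−1)^i (σ with its i-th vertex removed). For instance
  ∂BDEF = DEF − BEF + BDF − BDE,
  ∂ABEF = BEF − AEF + ABF − ABE.
The resulting 10×5 matrix has rank 4, and its Smith normal form has invariant factors (1,1,1,1).

Computing H_k = (kernel of ∂_k) / (image of ∂_{k+1}):

  H_0: rank C_0 − rank ∂_1 = 5 − 4 = 1, and the invariant factors of ∂_1 are all 1, so H_0 ≅ Z.
  H_1: rank ker ∂_1 − rank ∂_2 = (10 − 4) − 6 = 0, and the invariant factors of ∂_2 are all 1, so H_1 ≅ 0.
  H_2: rank ker ∂_2 − rank ∂_3 = (10 − 6) − 4 = 0, and the invariant factors of ∂_3 are all 1, so H_2 ≅ 0.
  H_3: rank ker ∂_3 − rank ∂_4 = (5 − 4) − 0 = 1, and there is no ∂_4, so H_3 ≅ Z.

(K is a triangulation of the 3-sphere S^3.)

H_0 ≅ Z,  H_1 = 0,  H_2 = 0,  H_3 ≅ Z.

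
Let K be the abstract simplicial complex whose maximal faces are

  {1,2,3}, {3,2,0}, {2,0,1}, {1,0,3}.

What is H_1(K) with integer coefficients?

K has 4 vertices, 6 edges, 4 triangles.
rank ∂_1 = 3, rank ∂_2 = 3 ⇒ b_1 = 6 − 3 − 3 = 0; all invariant factors of ∂_2 are 1 so no torsion. So H_1 ≅ 0.

H_1 = 0.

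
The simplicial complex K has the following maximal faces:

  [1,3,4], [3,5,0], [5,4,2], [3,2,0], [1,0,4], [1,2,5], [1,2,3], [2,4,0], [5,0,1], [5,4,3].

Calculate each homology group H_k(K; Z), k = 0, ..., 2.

H_0 ≅ Z,  H_1 ≅ Z/2,  H_2 = 0.

We work with the vertex ordering 0 < 1 < 2 < 3 < 4 < 5. The simplices of K, each written with vertices in increasing order, are:

  0-simplices (6): [0], [1], [2], [3], [4], [5]
  1-simplices (15): [0,1], [0,2], [0,3], [0,4], [0,5], [1,2], [1,3], [1,4], [1,5], [2,3], [2,4], [2,5], [3,4], [3,5], [4,5]
  2-simplices (10): [0,1,4], [0,1,5], [0,2,3], [0,2,4], [0,3,5], [1,2,3], [1,2,5], [1,3,4], [2,4,5], [3,4,5]

so the chain groups are C_0 ≅ Z^6, C_1 ≅ Z^15, C_2 ≅ Z^10.

The boundary map ∂_1: C_1 → C_0 is given by ∂[p,q] = [q] − [p]. For instance
  ∂[2,4] = [4] − [2].
The 6×15 boundary matrix has rank 5 and Smith normal form diag(1,1,1,1,1).

Boundary ∂_2: C_2 → C_1 acts by ∂[p,q,r] = [q,r] − [p,r] + [p,q]. For instance
  ∂[0,2,3] = [2,3] − [0,3] + [0,2],
  ∂[0,1,4] = [1,4] − [0,4] + [0,1].
The 15×10 boundary matrix has rank 10 and Smith normal form diag(1,1,1,1,1,1,1,1,1,2).

Reading off H_k = ker ∂_k / im ∂_{k+1}:

  H_0: rank C_0 − rank ∂_1 = 6 − 5 = 1, and the invariant factors of ∂_1 are all 1, so H_0 = Z.
  H_1: rank ker ∂_1 − rank ∂_2 = (15 − 5) − 10 = 0, and ∂_2 has invariant factor 2 > 1, so H_1 = Z/2.
  H_2: rank ker ∂_2 − rank ∂_3 = (10 − 10) − 0 = 0, and there is no ∂_3, so H_2 = 0.

(K is a triangulation of the real projective plane RP^2.)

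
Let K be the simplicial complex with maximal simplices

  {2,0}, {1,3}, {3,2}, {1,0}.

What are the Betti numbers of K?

b_0 = 1, b_1 = 1.

Order the vertices as 0 < 1 < 2 < 3. Listing each simplex with vertices in this order, K has dimension 1 with simplices:

  0-simplices (4): [0], [1], [2], [3]
  1-simplices (4): [0,1], [0,2], [1,3], [2,3]

giving chain groups C_0 ≅ Z^4, C_1 ≅ Z^4.

Boundary ∂_1: C_1 → C_0 is given by ∂[p,q] = [q] − [p]. For instance
  ∂[0,1] = [1] − [0].
The 4×4 boundary matrix has rank 3 and Smith normal form diag(1,1,1).

Now H_k = ker ∂_k / im ∂_{k+1}, so:

  H_0: rank C_0 − rank ∂_1 = 4 − 3 = 1, and the invariant factors of ∂_1 are all 1, so H_0 = Z.
  H_1: rank ker ∂_1 − rank ∂_2 = (4 − 3) − 0 = 1, and there is no ∂_2, so H_1 = Z.

Hence the Betti numbers are b_0 = 1, b_1 = 1.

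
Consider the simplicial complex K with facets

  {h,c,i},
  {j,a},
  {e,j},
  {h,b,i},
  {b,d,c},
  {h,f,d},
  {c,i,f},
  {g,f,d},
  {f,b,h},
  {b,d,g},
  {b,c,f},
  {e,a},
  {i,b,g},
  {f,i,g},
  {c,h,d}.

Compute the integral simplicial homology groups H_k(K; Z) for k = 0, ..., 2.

H_0 ≅ Z^2,  H_1 ≅ Z ⊕ Z/2,  H_2 = 0.

Fix the vertex order a < b < c < d < e < f < g < h < i < j and write every simplex with vertices in increasing order. Then dim K = 2 and the simplices of K are:

  0-simplices (10): a, b, c, d, e, f, g, h, i, j
  1-simplices (21): ae, aj, bc, bd, bf, bg, bh, bi, cd, cf, ch, ci, df, dg, dh, ej, fg, fh, fi, gi, hi
  2-simplices (12): bcd, bcf, bdg, bfh, bgi, bhi, cdh, cfi, chi, dfg, dfh, fgi

Hence C_0 ≅ Z^10, C_1 ≅ Z^21, C_2 ≅ Z^12.

Boundary ∂_1: C_1 → C_0 maps an edge to its endpoints' difference, ∂[p,q] = q − p.
The resulting 10×21 matrix has rank 8, and its Smith normal form has invariant factors (1,1,1,1,1,1,1,1).

∂_2: C_2 → C_1 maps a triangle to the signed sum of its edges. For instance
  ∂cfi = fi − ci + cf,
  ∂bgi = gi − bi + bg.
As a 21×12 matrix over Z this has rank 12, with invariant factors (1,1,1,1,1,1,1,1,1,1,1,2).

Reading off H_k = ker ∂_k / im ∂_{k+1}:

  H_0: rank C_0 − rank ∂_1 = 10 − 8 = 2, and the invariant factors of ∂_1 are all 1, so H_0 = Z^2.
  H_1: rank ker ∂_1 − rank ∂_2 = (21 − 8) − 12 = 1, and ∂_2 has invariant factor 2 > 1, so H_1 = Z ⊕ Z/2.
  H_2: rank ker ∂_2 − rank ∂_3 = (12 − 12) − 0 = 0, and there is no ∂_3, so H_2 = 0.

As a check, the Euler characteristic is 10 − 21 + 12 = 1, which agrees with 2 − 1 + 0 = 1.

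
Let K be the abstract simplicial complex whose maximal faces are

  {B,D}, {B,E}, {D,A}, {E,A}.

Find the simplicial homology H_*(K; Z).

Order the vertices as A < B < D < E. Listing each simplex with vertices in this order, K has dimension 1 with simplices:

  0-simplices (4): A, B, D, E
  1-simplices (4): AD, AE, BD, BE

giving chain groups C_0 ≅ Z^4, C_1 ≅ Z^4.

∂_1: C_1 → C_0 maps an edge to its endpoints' difference, ∂[p,q] = q − p.
The 4×4 boundary matrix has rank 3 and Smith normal form diag(1,1,1).

Reading off H_k = ker ∂_k / im ∂_{k+1}:

  H_0: rank C_0 − rank ∂_1 = 4 − 3 = 1, and the invariant factors of ∂_1 are all 1, so H_0 ≅ Z.
  H_1: rank ker ∂_1 − rank ∂_2 = (4 − 3) − 0 = 1, and there is no ∂_2, so H_1 ≅ Z.

As a check, the Euler characteristic is 4 − 4 = 0, which agrees with 1 − 1 = 0.
(K is a triangulation of the circle S^1.)

H_0 ≅ Z,  H_1 ≅ Z.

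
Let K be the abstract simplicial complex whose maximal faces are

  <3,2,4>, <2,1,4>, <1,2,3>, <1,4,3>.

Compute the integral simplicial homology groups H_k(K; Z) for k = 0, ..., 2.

H_0 ≅ Z,  H_1 = 0,  H_2 ≅ Z.

We work with the vertex ordering 1 < 2 < 3 < 4. The simplices of K, each written with vertices in increasing order, are:

  0-simplices (4): [1], [2], [3], [4]
  1-simplices (6): [1,2], [1,3], [1,4], [2,3], [2,4], [3,4]
  2-simplices (4): [1,2,3], [1,2,4], [1,3,4], [2,3,4]

giving chain groups C_0 ≅ Z^4, C_1 ≅ Z^6, C_2 ≅ Z^4.

∂_1: C_1 → C_0 maps an edge to its endpoints' difference, ∂[p,q] = q − p. For instance
  ∂[1,4] = [4] − [1].
This gives a 4×6 integer matrix of rank 3; reducing to Smith normal form yields diagonal entries (1,1,1).

Boundary ∂_2: C_2 → C_1 sends each 2-simplex [p,q,r] to [q,r] − [p,r] + [p,q]. For instance
  ∂[1,2,3] = [2,3] − [1,3] + [1,2],
  ∂[1,2,4] = [2,4] − [1,4] + [1,2].
The 6×4 boundary matrix has rank 3 and Smith normal form diag(1,1,1).

Computing H_k = (kernel of ∂_k) / (image of ∂_{k+1}):

  H_0: rank C_0 − rank ∂_1 = 4 − 3 = 1, and the invariant factors of ∂_1 are all 1, so H_0 = Z.
  H_1: rank ker ∂_1 − rank ∂_2 = (6 − 3) − 3 = 0, and the invariant factors of ∂_2 are all 1, so H_1 = 0.
  H_2: rank ker ∂_2 − rank ∂_3 = (4 − 3) − 0 = 1, and there is no ∂_3, so H_2 = Z.

As a check, the Euler characteristic is 4 − 6 + 4 = 2, which agrees with 1 − 0 + 1 = 2.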